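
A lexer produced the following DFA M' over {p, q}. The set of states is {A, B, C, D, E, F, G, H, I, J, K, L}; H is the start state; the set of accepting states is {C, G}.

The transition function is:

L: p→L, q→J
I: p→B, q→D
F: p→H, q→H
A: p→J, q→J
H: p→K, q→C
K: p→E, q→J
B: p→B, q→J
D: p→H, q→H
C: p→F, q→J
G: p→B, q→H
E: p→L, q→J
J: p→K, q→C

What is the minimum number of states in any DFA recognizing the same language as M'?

Reachable states from the start: {C,E,F,H,J,K,L}. Unreachable: {A,B,D,G,I} — drop them.
Initial partition by acceptance: {C} | {E,F,H,J,K,L}.
On input q, block {E,F,H,J,K,L} splits into {E,F,K,L} and {H,J}.
Refine {E,F,K,L} on symbol p: members go to different blocks, giving {E,K,L} and {F}.
The partition is now stable with 4 blocks: {C} | {E,K,L} | {H,J} | {F}.

4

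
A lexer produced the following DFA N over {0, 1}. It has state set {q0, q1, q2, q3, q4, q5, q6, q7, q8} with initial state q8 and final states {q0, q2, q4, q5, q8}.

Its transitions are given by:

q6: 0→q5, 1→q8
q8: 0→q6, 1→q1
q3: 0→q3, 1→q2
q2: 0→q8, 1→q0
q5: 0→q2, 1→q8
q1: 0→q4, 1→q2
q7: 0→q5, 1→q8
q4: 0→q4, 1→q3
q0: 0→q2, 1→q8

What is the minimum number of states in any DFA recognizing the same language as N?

States {q7} cannot be reached from the start state, so discard them.
P0 = {q0,q2,q4,q5,q8} | {q1,q3,q6}.
On input 0, block {q0,q2,q4,q5,q8} splits into {q0,q2,q4,q5} and {q8}.
Refine {q0,q2,q4,q5} on symbol 0: members go to different blocks, giving {q0,q4,q5} and {q2}.
Refine {q0,q4,q5} on symbol 0: members go to different blocks, giving {q0,q5} and {q4}.
Refine {q1,q3,q6} on symbol 0: members go to different blocks, giving {q1} and {q3} and {q6}.
Stable partition: {q0,q5} | {q1} | {q8} | {q2} | {q4} | {q3} | {q6} — 7 equivalence classes.

7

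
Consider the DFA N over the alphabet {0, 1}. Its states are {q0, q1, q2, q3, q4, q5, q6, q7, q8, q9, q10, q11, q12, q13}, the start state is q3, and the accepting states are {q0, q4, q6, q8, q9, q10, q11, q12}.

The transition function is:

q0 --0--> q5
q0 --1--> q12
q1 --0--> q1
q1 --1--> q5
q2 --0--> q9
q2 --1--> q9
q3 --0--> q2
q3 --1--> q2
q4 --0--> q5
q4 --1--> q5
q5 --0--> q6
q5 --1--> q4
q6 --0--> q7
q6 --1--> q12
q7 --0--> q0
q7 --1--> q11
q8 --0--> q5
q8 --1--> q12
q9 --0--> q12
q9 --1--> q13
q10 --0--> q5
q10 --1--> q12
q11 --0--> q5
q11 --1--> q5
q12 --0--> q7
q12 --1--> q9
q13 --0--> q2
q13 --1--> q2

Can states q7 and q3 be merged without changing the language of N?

Reachable states from the start: {q0,q2,q3,q4,q5,q6,q7,q9,q11,q12,q13}. Unreachable: {q1,q8,q10} — drop them.
P0 = {q0,q4,q6,q9,q11,q12} | {q2,q3,q5,q7,q13}.
Split {q0,q4,q6,q9,q11,q12} by δ(·,0) → {q0,q4,q6,q11,q12} and {q9}.
On input 1, block {q0,q4,q6,q11,q12} splits into {q0,q6} and {q4,q11} and {q12}.
Split {q2,q3,q5,q7,q13} by δ(·,0) → {q3,q13} and {q5,q7} and {q2}.
The partition is now stable with 7 blocks: {q0,q6} | {q3,q13} | {q9} | {q4,q11} | {q12} | {q5,q7} | {q2}.
q7 and q3 end up in different blocks, so they are distinguishable. For instance, the string '0' is accepted from only q7.

No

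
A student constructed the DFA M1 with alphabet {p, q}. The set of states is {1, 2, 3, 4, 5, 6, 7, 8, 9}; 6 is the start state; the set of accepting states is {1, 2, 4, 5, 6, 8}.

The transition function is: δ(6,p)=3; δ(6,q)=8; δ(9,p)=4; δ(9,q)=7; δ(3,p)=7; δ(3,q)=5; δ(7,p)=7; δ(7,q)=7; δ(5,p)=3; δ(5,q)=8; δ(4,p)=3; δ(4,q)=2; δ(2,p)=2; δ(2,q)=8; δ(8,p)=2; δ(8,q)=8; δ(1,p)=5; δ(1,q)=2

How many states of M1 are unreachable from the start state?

No path from 6 leads to 1, 4, 9; the other 6 states are all reachable.

3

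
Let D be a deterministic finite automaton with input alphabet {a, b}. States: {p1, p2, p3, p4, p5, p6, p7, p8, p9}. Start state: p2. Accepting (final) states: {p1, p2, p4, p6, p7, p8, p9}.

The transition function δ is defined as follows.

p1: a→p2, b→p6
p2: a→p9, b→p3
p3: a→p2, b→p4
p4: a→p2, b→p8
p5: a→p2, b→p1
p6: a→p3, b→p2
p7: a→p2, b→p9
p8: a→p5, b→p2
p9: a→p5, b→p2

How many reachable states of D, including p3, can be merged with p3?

2

First remove the unreachable states {p7}; 8 states remain.
Start with accepting vs non-accepting: {p1,p2,p4,p6,p8,p9} | {p3,p5}.
Refine {p1,p2,p4,p6,p8,p9} on symbol a: members go to different blocks, giving {p1,p2,p4} and {p6,p8,p9}.
Split {p1,p2,p4} by δ(·,a) → {p1,p4} and {p2}.
The partition is now stable with 4 blocks: {p1,p4} | {p3,p5} | {p6,p8,p9} | {p2}.
State p3 belongs to the block {p3,p5}, which has 2 states.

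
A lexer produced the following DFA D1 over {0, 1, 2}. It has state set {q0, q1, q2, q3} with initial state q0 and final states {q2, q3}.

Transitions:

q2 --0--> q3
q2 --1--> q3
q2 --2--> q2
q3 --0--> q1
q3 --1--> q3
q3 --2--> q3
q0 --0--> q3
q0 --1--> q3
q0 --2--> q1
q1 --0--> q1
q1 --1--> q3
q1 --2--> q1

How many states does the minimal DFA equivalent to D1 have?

Reachable states from the start: {q0,q1,q3}. Unreachable: {q2} — drop them.
Start with accepting vs non-accepting: {q3} | {q0,q1}.
Refine {q0,q1} on symbol 0: members go to different blocks, giving {q0} and {q1}.
The partition is now stable with 3 blocks: {q3} | {q0} | {q1}.

3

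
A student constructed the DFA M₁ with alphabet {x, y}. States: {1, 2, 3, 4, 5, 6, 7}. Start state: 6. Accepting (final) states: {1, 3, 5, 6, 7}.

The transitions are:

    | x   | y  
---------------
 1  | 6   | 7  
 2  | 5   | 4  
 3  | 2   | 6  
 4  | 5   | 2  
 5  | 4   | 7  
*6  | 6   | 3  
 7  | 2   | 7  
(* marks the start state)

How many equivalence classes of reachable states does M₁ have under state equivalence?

4

First remove the unreachable states {1}; 6 states remain.
Initial partition by acceptance: {3,5,6,7} | {2,4}.
Split {3,5,6,7} by δ(·,x) → {3,5,7} and {6}.
On input y, block {3,5,7} splits into {5,7} and {3}.
No further refinement is possible. Final partition (4 blocks): {5,7} | {2,4} | {6} | {3}.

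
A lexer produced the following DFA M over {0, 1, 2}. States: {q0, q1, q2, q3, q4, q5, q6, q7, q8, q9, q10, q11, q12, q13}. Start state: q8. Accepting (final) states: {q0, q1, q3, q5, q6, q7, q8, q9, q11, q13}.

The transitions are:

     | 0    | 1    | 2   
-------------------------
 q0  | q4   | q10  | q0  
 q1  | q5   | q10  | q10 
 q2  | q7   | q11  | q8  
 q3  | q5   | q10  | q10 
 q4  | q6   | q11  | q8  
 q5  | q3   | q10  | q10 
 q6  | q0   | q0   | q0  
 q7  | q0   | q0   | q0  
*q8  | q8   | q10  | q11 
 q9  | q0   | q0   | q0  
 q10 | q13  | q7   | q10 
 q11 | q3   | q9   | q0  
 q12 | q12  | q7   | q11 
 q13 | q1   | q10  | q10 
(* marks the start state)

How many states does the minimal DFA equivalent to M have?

7

Reachable states from the start: {q0,q1,q3,q4,q5,q6,q7,q8,q9,q10,q11,q13}. Unreachable: {q2,q12} — drop them.
Start with accepting vs non-accepting: {q0,q1,q3,q5,q6,q7,q8,q9,q11,q13} | {q4,q10}.
Split {q0,q1,q3,q5,q6,q7,q8,q9,q11,q13} by δ(·,0) → {q1,q3,q5,q6,q7,q8,q9,q11,q13} and {q0}.
Split {q1,q3,q5,q6,q7,q8,q9,q11,q13} by δ(·,0) → {q1,q3,q5,q8,q11,q13} and {q6,q7,q9}.
Split {q1,q3,q5,q8,q11,q13} by δ(·,1) → {q1,q3,q5,q8,q13} and {q11}.
On input 2, block {q1,q3,q5,q8,q13} splits into {q1,q3,q5,q13} and {q8}.
Refine {q4,q10} on symbol 0: members go to different blocks, giving {q4} and {q10}.
Stable partition: {q1,q3,q5,q13} | {q4} | {q0} | {q6,q7,q9} | {q11} | {q8} | {q10} — 7 equivalence classes.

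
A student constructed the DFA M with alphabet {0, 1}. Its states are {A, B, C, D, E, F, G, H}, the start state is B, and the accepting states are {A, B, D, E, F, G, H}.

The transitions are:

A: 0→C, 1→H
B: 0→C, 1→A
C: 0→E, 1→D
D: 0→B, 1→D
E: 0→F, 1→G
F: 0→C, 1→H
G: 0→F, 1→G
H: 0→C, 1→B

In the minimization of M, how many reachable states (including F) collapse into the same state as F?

P0 = {A,B,D,E,F,G,H} | {C}.
Split {A,B,D,E,F,G,H} by δ(·,0) → {A,B,F,H} and {D,E,G}.
The partition is now stable with 3 blocks: {A,B,F,H} | {C} | {D,E,G}.
The equivalence class containing F is {A,B,F,H}, of size 4.

4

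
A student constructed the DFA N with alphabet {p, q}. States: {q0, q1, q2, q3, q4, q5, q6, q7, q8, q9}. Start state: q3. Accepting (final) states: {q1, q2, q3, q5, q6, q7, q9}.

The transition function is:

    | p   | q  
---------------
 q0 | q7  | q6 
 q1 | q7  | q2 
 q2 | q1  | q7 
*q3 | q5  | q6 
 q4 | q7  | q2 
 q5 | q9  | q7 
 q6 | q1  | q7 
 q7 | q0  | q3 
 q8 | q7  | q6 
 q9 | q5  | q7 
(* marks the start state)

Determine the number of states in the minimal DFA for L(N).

6

Reachable states from the start: {q0,q1,q2,q3,q5,q6,q7,q9}. Unreachable: {q4,q8} — drop them.
Initial partition by acceptance: {q1,q2,q3,q5,q6,q7,q9} | {q0}.
On input p, block {q1,q2,q3,q5,q6,q7,q9} splits into {q1,q2,q3,q5,q6,q9} and {q7}.
On input p, block {q1,q2,q3,q5,q6,q9} splits into {q2,q3,q5,q6,q9} and {q1}.
Refine {q2,q3,q5,q6,q9} on symbol p: members go to different blocks, giving {q3,q5,q9} and {q2,q6}.
On input q, block {q3,q5,q9} splits into {q5,q9} and {q3}.
Stable partition: {q5,q9} | {q0} | {q7} | {q1} | {q2,q6} | {q3} — 6 equivalence classes.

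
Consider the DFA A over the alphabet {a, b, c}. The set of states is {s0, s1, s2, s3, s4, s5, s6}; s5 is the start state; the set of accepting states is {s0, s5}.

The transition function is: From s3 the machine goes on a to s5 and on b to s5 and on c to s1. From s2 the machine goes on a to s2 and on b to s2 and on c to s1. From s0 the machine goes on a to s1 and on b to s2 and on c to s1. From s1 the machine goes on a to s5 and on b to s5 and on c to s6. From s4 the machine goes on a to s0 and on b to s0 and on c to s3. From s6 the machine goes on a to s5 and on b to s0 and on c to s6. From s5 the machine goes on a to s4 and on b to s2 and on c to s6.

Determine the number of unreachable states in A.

0

Exploring from s5, all states are eventually visited, so none are unreachable.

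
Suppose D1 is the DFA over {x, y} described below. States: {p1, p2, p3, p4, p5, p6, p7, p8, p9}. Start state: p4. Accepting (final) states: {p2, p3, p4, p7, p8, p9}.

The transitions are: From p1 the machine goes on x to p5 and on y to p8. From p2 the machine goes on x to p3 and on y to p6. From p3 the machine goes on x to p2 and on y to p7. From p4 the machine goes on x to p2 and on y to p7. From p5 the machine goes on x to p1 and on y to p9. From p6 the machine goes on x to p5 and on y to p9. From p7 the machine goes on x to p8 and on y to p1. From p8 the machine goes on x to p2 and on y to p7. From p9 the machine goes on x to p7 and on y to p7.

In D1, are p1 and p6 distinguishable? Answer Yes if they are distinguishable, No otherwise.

No

Initial partition by acceptance: {p2,p3,p4,p7,p8,p9} | {p1,p5,p6}.
On input y, block {p2,p3,p4,p7,p8,p9} splits into {p3,p4,p8,p9} and {p2,p7}.
The partition is now stable with 3 blocks: {p3,p4,p8,p9} | {p1,p5,p6} | {p2,p7}.
p1 and p6 lie in the same block of the stable partition, so they are equivalent — no string distinguishes them.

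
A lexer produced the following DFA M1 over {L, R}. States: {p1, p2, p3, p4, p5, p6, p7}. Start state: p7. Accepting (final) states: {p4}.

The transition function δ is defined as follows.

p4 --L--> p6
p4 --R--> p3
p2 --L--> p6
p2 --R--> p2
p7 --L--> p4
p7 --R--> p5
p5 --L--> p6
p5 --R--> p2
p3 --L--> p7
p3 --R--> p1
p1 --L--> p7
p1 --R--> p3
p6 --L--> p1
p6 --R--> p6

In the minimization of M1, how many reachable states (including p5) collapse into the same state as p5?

All states are reachable from the start state.
Start with accepting vs non-accepting: {p4} | {p1,p2,p3,p5,p6,p7}.
Split {p1,p2,p3,p5,p6,p7} by δ(·,L) → {p1,p2,p3,p5,p6} and {p7}.
Refine {p1,p2,p3,p5,p6} on symbol L: members go to different blocks, giving {p2,p5,p6} and {p1,p3}.
Refine {p2,p5,p6} on symbol L: members go to different blocks, giving {p2,p5} and {p6}.
The partition is now stable with 5 blocks: {p4} | {p2,p5} | {p7} | {p1,p3} | {p6}.
State p5 belongs to the block {p2,p5}, which has 2 states.

2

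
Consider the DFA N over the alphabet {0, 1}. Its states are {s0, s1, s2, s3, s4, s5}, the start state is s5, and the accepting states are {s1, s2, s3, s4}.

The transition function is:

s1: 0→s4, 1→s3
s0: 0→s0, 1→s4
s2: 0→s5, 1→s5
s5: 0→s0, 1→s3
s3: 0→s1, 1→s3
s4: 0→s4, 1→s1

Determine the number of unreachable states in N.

1

Starting at s5 and following transitions, the reachable set is {s0, s1, s3, s4, s5}. That leaves s2 unreachable — 1 in total.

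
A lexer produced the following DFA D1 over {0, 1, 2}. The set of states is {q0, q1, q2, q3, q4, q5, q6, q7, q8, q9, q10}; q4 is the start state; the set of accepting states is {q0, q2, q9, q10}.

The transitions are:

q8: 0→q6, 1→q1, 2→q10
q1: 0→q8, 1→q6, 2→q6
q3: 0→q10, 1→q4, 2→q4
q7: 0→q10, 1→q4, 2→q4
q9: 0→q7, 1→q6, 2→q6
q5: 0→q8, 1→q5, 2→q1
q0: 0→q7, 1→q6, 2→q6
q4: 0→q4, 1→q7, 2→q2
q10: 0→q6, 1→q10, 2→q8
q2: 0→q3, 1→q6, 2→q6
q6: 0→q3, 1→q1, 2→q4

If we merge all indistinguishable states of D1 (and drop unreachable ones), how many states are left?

7

States {q0,q5,q9} cannot be reached from the start state, so discard them.
Initial partition by acceptance: {q2,q10} | {q1,q3,q4,q6,q7,q8}.
Refine {q2,q10} on symbol 1: members go to different blocks, giving {q2} and {q10}.
Split {q1,q3,q4,q6,q7,q8} by δ(·,0) → {q1,q4,q6,q8} and {q3,q7}.
Split {q1,q4,q6,q8} by δ(·,0) → {q1,q4,q8} and {q6}.
On input 0, block {q1,q4,q8} splits into {q1,q4} and {q8}.
Refine {q1,q4} on symbol 0: members go to different blocks, giving {q1} and {q4}.
No further refinement is possible. Final partition (7 blocks): {q2} | {q1} | {q10} | {q3,q7} | {q6} | {q8} | {q4}.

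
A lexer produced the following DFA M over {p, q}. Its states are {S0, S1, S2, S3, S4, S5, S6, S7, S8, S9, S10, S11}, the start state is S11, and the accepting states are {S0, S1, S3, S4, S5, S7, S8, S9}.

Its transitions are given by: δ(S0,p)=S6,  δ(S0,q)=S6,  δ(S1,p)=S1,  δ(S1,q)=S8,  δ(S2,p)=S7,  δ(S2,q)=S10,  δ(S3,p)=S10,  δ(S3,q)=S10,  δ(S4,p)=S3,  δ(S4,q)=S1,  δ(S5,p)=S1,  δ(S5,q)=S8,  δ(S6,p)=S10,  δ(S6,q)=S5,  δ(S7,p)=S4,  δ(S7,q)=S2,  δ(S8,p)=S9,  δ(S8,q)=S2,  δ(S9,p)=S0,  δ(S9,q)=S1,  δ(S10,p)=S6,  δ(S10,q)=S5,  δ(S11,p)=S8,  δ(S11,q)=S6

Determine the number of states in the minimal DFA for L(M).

Every state is reachable, so we keep all 12.
Start with accepting vs non-accepting: {S0,S1,S3,S4,S5,S7,S8,S9} | {S2,S6,S10,S11}.
Refine {S0,S1,S3,S4,S5,S7,S8,S9} on symbol p: members go to different blocks, giving {S1,S4,S5,S7,S8,S9} and {S0,S3}.
Refine {S1,S4,S5,S7,S8,S9} on symbol p: members go to different blocks, giving {S1,S5,S7,S8} and {S4,S9}.
Refine {S1,S5,S7,S8} on symbol p: members go to different blocks, giving {S1,S5} and {S7,S8}.
Refine {S2,S6,S10,S11} on symbol p: members go to different blocks, giving {S2,S11} and {S6,S10}.
The partition is now stable with 6 blocks: {S1,S5} | {S2,S11} | {S0,S3} | {S4,S9} | {S7,S8} | {S6,S10}.

6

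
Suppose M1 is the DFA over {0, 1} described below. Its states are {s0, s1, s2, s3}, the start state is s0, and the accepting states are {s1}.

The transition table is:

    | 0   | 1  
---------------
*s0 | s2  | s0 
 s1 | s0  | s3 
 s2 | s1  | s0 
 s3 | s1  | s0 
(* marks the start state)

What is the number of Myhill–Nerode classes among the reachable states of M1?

Every state is reachable, so we keep all 4.
Initial partition by acceptance: {s1} | {s0,s2,s3}.
On input 0, block {s0,s2,s3} splits into {s2,s3} and {s0}.
Stable partition: {s1} | {s2,s3} | {s0} — 3 equivalence classes.

3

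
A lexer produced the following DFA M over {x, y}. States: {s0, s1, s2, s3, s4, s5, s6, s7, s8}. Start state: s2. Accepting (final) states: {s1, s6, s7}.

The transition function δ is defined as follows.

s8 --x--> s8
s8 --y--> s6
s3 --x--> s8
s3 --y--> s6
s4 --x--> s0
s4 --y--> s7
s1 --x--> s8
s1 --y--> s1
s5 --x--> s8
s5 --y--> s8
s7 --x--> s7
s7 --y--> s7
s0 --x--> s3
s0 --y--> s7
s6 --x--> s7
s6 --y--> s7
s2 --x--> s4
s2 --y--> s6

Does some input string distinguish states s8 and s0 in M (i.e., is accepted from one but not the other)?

States {s1,s5} cannot be reached from the start state, so discard them.
P0 = {s6,s7} | {s0,s2,s3,s4,s8}.
Stable partition: {s6,s7} | {s0,s2,s3,s4,s8} — 2 equivalence classes.
s8 and s0 lie in the same block of the stable partition, so they are equivalent — no string distinguishes them.

No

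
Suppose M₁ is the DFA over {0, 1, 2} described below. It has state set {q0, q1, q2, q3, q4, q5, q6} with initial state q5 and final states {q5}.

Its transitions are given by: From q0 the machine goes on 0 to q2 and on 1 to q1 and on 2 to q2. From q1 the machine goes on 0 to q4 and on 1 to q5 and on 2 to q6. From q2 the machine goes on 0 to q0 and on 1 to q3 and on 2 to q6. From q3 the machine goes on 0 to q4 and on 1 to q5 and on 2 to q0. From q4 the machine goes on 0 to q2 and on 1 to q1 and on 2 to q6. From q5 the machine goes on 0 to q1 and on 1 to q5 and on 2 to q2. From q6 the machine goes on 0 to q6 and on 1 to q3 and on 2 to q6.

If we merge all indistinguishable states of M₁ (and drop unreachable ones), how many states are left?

3

Every state is reachable, so we keep all 7.
Start with accepting vs non-accepting: {q5} | {q0,q1,q2,q3,q4,q6}.
Refine {q0,q1,q2,q3,q4,q6} on symbol 1: members go to different blocks, giving {q0,q2,q4,q6} and {q1,q3}.
Stable partition: {q5} | {q0,q2,q4,q6} | {q1,q3} — 3 equivalence classes.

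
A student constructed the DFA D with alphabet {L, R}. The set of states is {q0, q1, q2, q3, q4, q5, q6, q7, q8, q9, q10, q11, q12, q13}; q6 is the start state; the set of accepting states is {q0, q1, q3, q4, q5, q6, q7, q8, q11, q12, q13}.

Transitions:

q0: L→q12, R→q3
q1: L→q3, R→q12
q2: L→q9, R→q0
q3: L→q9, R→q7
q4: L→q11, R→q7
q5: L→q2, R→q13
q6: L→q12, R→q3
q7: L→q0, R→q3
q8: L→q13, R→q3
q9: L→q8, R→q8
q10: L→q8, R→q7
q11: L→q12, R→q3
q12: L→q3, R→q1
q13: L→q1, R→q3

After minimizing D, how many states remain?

5

States {q2,q4,q5,q10,q11} cannot be reached from the start state, so discard them.
Initial partition by acceptance: {q0,q1,q3,q6,q7,q8,q12,q13} | {q9}.
Split {q0,q1,q3,q6,q7,q8,q12,q13} by δ(·,L) → {q0,q1,q6,q7,q8,q12,q13} and {q3}.
On input L, block {q0,q1,q6,q7,q8,q12,q13} splits into {q0,q6,q7,q8,q13} and {q1,q12}.
Split {q0,q6,q7,q8,q13} by δ(·,L) → {q0,q6,q13} and {q7,q8}.
The partition is now stable with 5 blocks: {q0,q6,q13} | {q9} | {q3} | {q1,q12} | {q7,q8}.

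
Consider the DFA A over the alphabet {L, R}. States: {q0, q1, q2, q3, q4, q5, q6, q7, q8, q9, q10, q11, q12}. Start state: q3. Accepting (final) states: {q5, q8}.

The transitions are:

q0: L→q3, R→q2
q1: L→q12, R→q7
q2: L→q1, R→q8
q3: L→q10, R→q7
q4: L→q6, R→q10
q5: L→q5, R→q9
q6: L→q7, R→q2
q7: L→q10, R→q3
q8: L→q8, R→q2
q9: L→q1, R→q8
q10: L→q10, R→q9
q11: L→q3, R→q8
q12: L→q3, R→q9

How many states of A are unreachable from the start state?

No path from q3 leads to q0, q4, q5, q6, q11; the other 8 states are all reachable.

5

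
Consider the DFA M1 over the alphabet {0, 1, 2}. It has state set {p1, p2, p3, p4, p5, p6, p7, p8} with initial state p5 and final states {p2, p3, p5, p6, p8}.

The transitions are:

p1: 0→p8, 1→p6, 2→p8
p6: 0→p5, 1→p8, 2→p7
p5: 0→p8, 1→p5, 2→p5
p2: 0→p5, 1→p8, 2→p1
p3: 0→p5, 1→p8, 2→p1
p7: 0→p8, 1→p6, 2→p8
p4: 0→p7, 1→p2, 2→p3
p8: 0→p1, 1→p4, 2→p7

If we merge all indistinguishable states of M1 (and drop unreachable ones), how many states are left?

5

All states are reachable from the start state.
P0 = {p2,p3,p5,p6,p8} | {p1,p4,p7}.
On input 0, block {p2,p3,p5,p6,p8} splits into {p2,p3,p5,p6} and {p8}.
Split {p2,p3,p5,p6} by δ(·,0) → {p2,p3,p6} and {p5}.
On input 0, block {p1,p4,p7} splits into {p1,p7} and {p4}.
Stable partition: {p2,p3,p6} | {p1,p7} | {p8} | {p5} | {p4} — 5 equivalence classes.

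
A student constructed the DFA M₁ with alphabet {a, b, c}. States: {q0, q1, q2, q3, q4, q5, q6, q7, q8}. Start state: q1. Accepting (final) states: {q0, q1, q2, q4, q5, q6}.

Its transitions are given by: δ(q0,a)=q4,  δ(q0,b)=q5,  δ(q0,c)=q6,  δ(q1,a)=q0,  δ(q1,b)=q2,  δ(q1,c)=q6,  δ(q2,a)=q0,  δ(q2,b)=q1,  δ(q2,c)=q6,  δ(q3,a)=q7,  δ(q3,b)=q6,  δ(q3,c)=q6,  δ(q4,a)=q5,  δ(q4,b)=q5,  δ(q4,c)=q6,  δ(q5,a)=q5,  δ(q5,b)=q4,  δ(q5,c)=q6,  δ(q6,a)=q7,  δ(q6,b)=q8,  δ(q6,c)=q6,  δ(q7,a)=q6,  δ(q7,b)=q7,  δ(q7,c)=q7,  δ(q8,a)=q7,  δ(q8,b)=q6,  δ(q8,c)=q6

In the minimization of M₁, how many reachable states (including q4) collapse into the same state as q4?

Reachable states from the start: {q0,q1,q2,q4,q5,q6,q7,q8}. Unreachable: {q3} — drop them.
Start with accepting vs non-accepting: {q0,q1,q2,q4,q5,q6} | {q7,q8}.
Refine {q0,q1,q2,q4,q5,q6} on symbol a: members go to different blocks, giving {q0,q1,q2,q4,q5} and {q6}.
Refine {q7,q8} on symbol a: members go to different blocks, giving {q7} and {q8}.
Stable partition: {q0,q1,q2,q4,q5} | {q7} | {q6} | {q8} — 4 equivalence classes.
State q4 belongs to the block {q0,q1,q2,q4,q5}, which has 5 states.

5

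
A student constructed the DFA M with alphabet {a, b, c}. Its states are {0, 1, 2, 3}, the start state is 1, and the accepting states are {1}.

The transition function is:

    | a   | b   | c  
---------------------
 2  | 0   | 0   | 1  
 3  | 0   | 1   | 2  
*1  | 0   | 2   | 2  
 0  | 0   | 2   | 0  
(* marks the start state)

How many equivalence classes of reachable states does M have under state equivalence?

3

First remove the unreachable states {3}; 3 states remain.
P0 = {1} | {0,2}.
On input c, block {0,2} splits into {0} and {2}.
No further refinement is possible. Final partition (3 blocks): {1} | {0} | {2}.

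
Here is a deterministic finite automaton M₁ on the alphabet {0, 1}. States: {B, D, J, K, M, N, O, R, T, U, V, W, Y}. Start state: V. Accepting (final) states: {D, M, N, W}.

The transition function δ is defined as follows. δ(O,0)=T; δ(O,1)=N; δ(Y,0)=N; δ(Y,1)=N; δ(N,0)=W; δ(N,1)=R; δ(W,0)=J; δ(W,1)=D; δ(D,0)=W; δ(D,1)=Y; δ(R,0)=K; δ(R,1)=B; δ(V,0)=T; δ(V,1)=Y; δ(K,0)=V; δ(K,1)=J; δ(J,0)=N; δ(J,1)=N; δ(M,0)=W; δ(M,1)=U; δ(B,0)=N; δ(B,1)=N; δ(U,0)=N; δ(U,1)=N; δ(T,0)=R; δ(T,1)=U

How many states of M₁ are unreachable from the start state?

No path from V leads to M, O; the other 11 states are all reachable.

2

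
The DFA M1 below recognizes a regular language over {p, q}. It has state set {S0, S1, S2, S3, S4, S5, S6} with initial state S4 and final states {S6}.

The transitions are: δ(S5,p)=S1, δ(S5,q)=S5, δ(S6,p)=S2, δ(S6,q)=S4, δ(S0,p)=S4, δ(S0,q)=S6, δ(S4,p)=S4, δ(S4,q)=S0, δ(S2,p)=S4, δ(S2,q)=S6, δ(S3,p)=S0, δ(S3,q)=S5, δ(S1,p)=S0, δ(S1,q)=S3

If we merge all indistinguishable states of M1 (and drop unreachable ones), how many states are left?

First remove the unreachable states {S1,S3,S5}; 4 states remain.
P0 = {S6} | {S0,S2,S4}.
Split {S0,S2,S4} by δ(·,q) → {S0,S2} and {S4}.
The partition is now stable with 3 blocks: {S6} | {S0,S2} | {S4}.

3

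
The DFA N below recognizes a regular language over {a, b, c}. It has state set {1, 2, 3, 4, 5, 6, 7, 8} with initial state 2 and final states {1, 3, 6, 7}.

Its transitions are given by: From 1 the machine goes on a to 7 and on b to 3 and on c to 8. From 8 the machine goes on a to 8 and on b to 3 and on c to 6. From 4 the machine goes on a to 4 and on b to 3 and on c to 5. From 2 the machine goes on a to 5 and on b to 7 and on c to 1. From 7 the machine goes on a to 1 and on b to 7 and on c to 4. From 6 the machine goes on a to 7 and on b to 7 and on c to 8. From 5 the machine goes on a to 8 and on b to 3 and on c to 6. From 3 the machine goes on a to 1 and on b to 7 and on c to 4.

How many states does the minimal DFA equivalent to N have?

4

All states are reachable from the start state.
Start with accepting vs non-accepting: {1,3,6,7} | {2,4,5,8}.
On input c, block {2,4,5,8} splits into {2,5,8} and {4}.
On input c, block {1,3,6,7} splits into {1,6} and {3,7}.
The partition is now stable with 4 blocks: {1,6} | {2,5,8} | {4} | {3,7}.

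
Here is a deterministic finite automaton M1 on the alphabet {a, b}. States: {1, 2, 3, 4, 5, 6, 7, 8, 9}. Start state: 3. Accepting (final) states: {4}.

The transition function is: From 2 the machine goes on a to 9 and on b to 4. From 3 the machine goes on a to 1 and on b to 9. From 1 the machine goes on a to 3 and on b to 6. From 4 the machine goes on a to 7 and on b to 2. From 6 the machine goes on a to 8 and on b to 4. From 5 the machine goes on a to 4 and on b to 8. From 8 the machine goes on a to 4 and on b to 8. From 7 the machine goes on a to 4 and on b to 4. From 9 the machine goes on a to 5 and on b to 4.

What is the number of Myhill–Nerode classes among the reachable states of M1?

6

All states are reachable from the start state.
P0 = {4} | {1,2,3,5,6,7,8,9}.
On input a, block {1,2,3,5,6,7,8,9} splits into {1,2,3,6,9} and {5,7,8}.
Refine {1,2,3,6,9} on symbol a: members go to different blocks, giving {1,2,3} and {6,9}.
On input a, block {1,2,3} splits into {1,3} and {2}.
On input b, block {5,7,8} splits into {5,8} and {7}.
No further refinement is possible. Final partition (6 blocks): {4} | {1,3} | {5,8} | {6,9} | {2} | {7}.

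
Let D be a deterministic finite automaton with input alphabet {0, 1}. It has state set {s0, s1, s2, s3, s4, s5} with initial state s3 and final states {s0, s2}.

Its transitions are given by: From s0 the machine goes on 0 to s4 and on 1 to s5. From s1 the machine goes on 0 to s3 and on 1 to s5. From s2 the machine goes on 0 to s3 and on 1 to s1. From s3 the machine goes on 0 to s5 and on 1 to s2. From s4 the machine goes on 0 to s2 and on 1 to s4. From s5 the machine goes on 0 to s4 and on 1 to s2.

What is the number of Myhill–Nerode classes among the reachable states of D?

5

States {s0} cannot be reached from the start state, so discard them.
Initial partition by acceptance: {s2} | {s1,s3,s4,s5}.
On input 0, block {s1,s3,s4,s5} splits into {s1,s3,s5} and {s4}.
Refine {s1,s3,s5} on symbol 0: members go to different blocks, giving {s1,s3} and {s5}.
Refine {s1,s3} on symbol 0: members go to different blocks, giving {s1} and {s3}.
No further refinement is possible. Final partition (5 blocks): {s2} | {s1} | {s4} | {s5} | {s3}.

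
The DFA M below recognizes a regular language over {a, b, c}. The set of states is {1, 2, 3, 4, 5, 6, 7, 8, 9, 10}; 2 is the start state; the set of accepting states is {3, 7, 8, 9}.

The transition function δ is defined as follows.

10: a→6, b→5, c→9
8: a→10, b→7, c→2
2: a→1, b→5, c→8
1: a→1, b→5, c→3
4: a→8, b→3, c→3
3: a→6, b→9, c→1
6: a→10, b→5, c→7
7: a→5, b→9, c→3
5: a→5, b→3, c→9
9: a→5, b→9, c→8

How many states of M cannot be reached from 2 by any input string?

BFS from 2 reaches {1, 2, 3, 5, 6, 7, 8, 9, 10}; the 1 state(s) 4 are never visited.

1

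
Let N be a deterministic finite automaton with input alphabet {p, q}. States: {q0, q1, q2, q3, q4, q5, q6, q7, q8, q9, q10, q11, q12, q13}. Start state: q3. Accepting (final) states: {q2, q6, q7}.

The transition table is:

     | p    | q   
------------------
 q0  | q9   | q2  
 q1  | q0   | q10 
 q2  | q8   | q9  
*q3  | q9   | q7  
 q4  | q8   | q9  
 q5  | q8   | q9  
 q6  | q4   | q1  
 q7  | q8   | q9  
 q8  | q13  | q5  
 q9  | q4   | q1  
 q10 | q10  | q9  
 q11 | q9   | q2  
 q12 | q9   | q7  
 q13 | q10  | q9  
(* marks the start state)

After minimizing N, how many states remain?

7

Reachable states from the start: {q0,q1,q2,q3,q4,q5,q7,q8,q9,q10,q13}. Unreachable: {q6,q11,q12} — drop them.
Start with accepting vs non-accepting: {q2,q7} | {q0,q1,q3,q4,q5,q8,q9,q10,q13}.
Refine {q0,q1,q3,q4,q5,q8,q9,q10,q13} on symbol q: members go to different blocks, giving {q1,q4,q5,q8,q9,q10,q13} and {q0,q3}.
Split {q1,q4,q5,q8,q9,q10,q13} by δ(·,p) → {q4,q5,q8,q9,q10,q13} and {q1}.
Refine {q4,q5,q8,q9,q10,q13} on symbol q: members go to different blocks, giving {q4,q5,q8,q10,q13} and {q9}.
Split {q4,q5,q8,q10,q13} by δ(·,q) → {q4,q5,q10,q13} and {q8}.
On input p, block {q4,q5,q10,q13} splits into {q4,q5} and {q10,q13}.
No further refinement is possible. Final partition (7 blocks): {q2,q7} | {q4,q5} | {q0,q3} | {q1} | {q9} | {q8} | {q10,q13}.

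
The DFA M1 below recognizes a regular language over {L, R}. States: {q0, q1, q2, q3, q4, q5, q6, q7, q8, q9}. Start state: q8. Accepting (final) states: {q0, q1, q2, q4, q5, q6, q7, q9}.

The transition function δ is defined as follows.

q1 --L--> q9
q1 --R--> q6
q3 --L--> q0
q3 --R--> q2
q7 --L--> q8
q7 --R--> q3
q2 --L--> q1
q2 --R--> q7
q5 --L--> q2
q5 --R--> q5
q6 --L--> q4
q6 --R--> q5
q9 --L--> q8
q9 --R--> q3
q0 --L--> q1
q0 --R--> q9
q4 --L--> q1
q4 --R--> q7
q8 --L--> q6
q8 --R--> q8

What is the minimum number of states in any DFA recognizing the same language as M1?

6

Every state is reachable, so we keep all 10.
Start with accepting vs non-accepting: {q0,q1,q2,q4,q5,q6,q7,q9} | {q3,q8}.
Refine {q0,q1,q2,q4,q5,q6,q7,q9} on symbol L: members go to different blocks, giving {q0,q1,q2,q4,q5,q6} and {q7,q9}.
On input L, block {q0,q1,q2,q4,q5,q6} splits into {q0,q2,q4,q5,q6} and {q1}.
Split {q0,q2,q4,q5,q6} by δ(·,L) → {q0,q2,q4} and {q5,q6}.
Split {q3,q8} by δ(·,L) → {q3} and {q8}.
The partition is now stable with 6 blocks: {q0,q2,q4} | {q3} | {q7,q9} | {q1} | {q5,q6} | {q8}.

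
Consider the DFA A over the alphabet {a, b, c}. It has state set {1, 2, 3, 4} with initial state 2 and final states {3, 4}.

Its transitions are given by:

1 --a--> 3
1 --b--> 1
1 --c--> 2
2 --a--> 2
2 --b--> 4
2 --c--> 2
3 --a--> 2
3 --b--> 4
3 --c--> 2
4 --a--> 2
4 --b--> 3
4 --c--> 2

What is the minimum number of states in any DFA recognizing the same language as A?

First remove the unreachable states {1}; 3 states remain.
Initial partition by acceptance: {3,4} | {2}.
The partition is now stable with 2 blocks: {3,4} | {2}.

2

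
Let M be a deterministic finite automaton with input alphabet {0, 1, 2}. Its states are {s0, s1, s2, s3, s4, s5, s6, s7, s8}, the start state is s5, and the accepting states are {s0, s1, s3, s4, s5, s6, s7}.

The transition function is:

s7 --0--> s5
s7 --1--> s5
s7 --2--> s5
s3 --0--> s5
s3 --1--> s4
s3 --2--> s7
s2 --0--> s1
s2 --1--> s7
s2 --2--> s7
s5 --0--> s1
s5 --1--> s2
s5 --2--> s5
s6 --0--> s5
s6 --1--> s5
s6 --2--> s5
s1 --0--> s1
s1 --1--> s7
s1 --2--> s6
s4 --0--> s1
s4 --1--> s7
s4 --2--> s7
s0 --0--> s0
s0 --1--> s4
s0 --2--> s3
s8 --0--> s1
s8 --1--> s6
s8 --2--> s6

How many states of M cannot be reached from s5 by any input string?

4

No path from s5 leads to s0, s3, s4, s8; the other 5 states are all reachable.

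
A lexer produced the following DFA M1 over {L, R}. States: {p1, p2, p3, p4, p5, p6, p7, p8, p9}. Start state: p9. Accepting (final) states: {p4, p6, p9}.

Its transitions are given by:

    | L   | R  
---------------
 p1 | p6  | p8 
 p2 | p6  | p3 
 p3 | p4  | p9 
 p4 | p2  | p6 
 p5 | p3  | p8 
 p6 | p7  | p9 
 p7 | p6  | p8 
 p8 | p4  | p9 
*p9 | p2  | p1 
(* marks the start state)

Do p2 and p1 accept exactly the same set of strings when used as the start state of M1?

Yes

First remove the unreachable states {p5}; 8 states remain.
Initial partition by acceptance: {p4,p6,p9} | {p1,p2,p3,p7,p8}.
On input R, block {p4,p6,p9} splits into {p4,p6} and {p9}.
Refine {p4,p6} on symbol R: members go to different blocks, giving {p4} and {p6}.
Refine {p1,p2,p3,p7,p8} on symbol L: members go to different blocks, giving {p1,p2,p7} and {p3,p8}.
The partition is now stable with 5 blocks: {p4} | {p1,p2,p7} | {p9} | {p6} | {p3,p8}.
p2 and p1 lie in the same block of the stable partition, so they are equivalent — no string distinguishes them.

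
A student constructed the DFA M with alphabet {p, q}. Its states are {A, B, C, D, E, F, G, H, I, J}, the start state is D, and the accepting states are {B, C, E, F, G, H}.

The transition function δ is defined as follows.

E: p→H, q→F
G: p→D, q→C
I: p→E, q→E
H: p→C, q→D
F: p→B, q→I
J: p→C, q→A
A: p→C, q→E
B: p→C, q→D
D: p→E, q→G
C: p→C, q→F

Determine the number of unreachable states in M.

No path from D leads to A, J; the other 8 states are all reachable.

2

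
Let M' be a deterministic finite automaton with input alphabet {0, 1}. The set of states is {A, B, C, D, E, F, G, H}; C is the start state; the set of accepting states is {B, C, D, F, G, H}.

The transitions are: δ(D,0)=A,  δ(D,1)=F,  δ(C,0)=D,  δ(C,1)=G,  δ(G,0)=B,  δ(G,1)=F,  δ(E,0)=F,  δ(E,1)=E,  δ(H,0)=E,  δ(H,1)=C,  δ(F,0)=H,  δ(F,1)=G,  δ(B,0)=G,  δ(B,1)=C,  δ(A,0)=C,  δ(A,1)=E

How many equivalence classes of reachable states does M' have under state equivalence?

4

All states are reachable from the start state.
Start with accepting vs non-accepting: {B,C,D,F,G,H} | {A,E}.
On input 0, block {B,C,D,F,G,H} splits into {B,C,F,G} and {D,H}.
Split {B,C,F,G} by δ(·,0) → {B,G} and {C,F}.
No further refinement is possible. Final partition (4 blocks): {B,G} | {A,E} | {D,H} | {C,F}.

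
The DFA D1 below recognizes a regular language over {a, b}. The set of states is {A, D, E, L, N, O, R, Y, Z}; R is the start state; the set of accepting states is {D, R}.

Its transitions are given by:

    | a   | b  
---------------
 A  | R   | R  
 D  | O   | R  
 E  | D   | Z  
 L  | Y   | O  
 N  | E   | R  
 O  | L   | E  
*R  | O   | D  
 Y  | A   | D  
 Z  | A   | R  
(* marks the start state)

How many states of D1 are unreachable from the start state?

BFS from R reaches {A, D, E, L, O, R, Y, Z}; the 1 state(s) N are never visited.

1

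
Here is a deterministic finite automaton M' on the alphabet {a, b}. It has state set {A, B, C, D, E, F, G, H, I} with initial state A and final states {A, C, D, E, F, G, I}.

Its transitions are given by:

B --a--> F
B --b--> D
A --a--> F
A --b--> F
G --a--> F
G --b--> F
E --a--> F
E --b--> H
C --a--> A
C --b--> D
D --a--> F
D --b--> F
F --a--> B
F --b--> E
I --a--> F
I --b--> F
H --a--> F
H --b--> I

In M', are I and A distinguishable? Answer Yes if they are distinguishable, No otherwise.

No

States {C,G} cannot be reached from the start state, so discard them.
Start with accepting vs non-accepting: {A,D,E,F,I} | {B,H}.
On input a, block {A,D,E,F,I} splits into {A,D,E,I} and {F}.
Split {A,D,E,I} by δ(·,b) → {A,D,I} and {E}.
Stable partition: {A,D,I} | {B,H} | {F} | {E} — 4 equivalence classes.
I and A lie in the same block of the stable partition, so they are equivalent — no string distinguishes them.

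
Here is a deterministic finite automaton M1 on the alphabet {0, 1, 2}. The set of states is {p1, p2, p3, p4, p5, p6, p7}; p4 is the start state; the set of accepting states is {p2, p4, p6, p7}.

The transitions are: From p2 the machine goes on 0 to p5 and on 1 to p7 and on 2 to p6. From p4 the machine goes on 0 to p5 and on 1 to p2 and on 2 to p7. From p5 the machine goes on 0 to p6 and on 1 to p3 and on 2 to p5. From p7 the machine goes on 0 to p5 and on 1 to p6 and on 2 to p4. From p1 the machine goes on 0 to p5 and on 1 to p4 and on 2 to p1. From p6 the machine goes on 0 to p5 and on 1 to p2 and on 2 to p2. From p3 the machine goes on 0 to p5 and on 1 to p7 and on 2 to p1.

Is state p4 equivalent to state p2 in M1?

All states are reachable from the start state.
Start with accepting vs non-accepting: {p2,p4,p6,p7} | {p1,p3,p5}.
Refine {p1,p3,p5} on symbol 0: members go to different blocks, giving {p1,p3} and {p5}.
The partition is now stable with 3 blocks: {p2,p4,p6,p7} | {p1,p3} | {p5}.
p4 and p2 lie in the same block of the stable partition, so they are equivalent — no string distinguishes them.

Yes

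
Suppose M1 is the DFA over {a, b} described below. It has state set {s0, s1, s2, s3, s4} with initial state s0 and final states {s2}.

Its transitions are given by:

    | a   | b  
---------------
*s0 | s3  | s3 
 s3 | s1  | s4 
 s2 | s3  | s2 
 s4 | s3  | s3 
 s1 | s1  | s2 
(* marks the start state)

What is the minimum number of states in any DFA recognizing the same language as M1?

Every state is reachable, so we keep all 5.
Initial partition by acceptance: {s2} | {s0,s1,s3,s4}.
Split {s0,s1,s3,s4} by δ(·,b) → {s0,s3,s4} and {s1}.
On input a, block {s0,s3,s4} splits into {s0,s4} and {s3}.
No further refinement is possible. Final partition (4 blocks): {s2} | {s0,s4} | {s1} | {s3}.

4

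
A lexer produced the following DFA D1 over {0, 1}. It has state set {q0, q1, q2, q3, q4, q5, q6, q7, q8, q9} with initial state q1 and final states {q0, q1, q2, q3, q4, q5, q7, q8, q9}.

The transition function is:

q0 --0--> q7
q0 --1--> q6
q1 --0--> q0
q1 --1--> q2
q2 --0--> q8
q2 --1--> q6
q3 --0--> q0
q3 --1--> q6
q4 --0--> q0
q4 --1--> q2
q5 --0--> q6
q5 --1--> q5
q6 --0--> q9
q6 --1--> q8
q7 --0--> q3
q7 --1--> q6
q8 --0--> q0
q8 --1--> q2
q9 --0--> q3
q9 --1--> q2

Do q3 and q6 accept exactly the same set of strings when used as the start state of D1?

Reachable states from the start: {q0,q1,q2,q3,q6,q7,q8,q9}. Unreachable: {q4,q5} — drop them.
Start with accepting vs non-accepting: {q0,q1,q2,q3,q7,q8,q9} | {q6}.
Refine {q0,q1,q2,q3,q7,q8,q9} on symbol 1: members go to different blocks, giving {q0,q2,q3,q7} and {q1,q8,q9}.
Split {q0,q2,q3,q7} by δ(·,0) → {q0,q3,q7} and {q2}.
The partition is now stable with 4 blocks: {q0,q3,q7} | {q6} | {q1,q8,q9} | {q2}.
q3 and q6 end up in different blocks, so they are distinguishable. For instance, the string 'ε' is accepted from only q3.

No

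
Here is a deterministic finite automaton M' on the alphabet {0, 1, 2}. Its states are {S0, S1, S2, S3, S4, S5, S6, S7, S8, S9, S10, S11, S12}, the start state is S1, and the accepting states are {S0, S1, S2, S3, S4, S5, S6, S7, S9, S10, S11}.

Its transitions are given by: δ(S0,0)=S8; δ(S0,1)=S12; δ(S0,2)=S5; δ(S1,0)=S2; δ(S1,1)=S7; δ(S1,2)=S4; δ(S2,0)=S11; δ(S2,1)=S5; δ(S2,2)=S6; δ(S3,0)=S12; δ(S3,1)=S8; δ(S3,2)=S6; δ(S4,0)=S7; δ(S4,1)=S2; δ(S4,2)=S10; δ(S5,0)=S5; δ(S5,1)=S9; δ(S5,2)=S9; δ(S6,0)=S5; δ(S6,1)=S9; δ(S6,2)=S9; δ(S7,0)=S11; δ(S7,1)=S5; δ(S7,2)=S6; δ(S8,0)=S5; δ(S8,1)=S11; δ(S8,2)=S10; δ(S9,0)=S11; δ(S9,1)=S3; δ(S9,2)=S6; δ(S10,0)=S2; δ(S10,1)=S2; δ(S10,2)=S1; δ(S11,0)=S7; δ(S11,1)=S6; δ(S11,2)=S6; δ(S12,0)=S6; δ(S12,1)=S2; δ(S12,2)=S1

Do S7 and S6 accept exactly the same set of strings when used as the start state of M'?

States {S0} cannot be reached from the start state, so discard them.
Initial partition by acceptance: {S1,S2,S3,S4,S5,S6,S7,S9,S10,S11} | {S8,S12}.
On input 0, block {S1,S2,S3,S4,S5,S6,S7,S9,S10,S11} splits into {S1,S2,S4,S5,S6,S7,S9,S10,S11} and {S3}.
Split {S1,S2,S4,S5,S6,S7,S9,S10,S11} by δ(·,1) → {S1,S2,S4,S5,S6,S7,S10,S11} and {S9}.
Refine {S1,S2,S4,S5,S6,S7,S10,S11} on symbol 1: members go to different blocks, giving {S1,S2,S4,S7,S10,S11} and {S5,S6}.
Refine {S1,S2,S4,S7,S10,S11} on symbol 1: members go to different blocks, giving {S1,S4,S10} and {S2,S7,S11}.
No further refinement is possible. Final partition (6 blocks): {S1,S4,S10} | {S8,S12} | {S3} | {S9} | {S5,S6} | {S2,S7,S11}.
S7 and S6 end up in different blocks, so they are distinguishable. For instance, the string '110' is accepted from only S7.

No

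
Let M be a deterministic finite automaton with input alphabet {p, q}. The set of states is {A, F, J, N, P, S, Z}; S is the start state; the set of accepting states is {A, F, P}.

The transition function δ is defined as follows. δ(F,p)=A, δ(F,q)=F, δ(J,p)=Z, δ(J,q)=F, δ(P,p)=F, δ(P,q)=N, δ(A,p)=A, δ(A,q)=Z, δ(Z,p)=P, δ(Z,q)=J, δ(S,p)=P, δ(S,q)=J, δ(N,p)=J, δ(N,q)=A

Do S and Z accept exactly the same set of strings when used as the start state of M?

Yes

All states are reachable from the start state.
Start with accepting vs non-accepting: {A,F,P} | {J,N,S,Z}.
Refine {A,F,P} on symbol q: members go to different blocks, giving {A,P} and {F}.
Split {A,P} by δ(·,p) → {P} and {A}.
Split {J,N,S,Z} by δ(·,p) → {S,Z} and {J,N}.
On input p, block {J,N} splits into {N} and {J}.
The partition is now stable with 6 blocks: {P} | {S,Z} | {F} | {A} | {N} | {J}.
S and Z lie in the same block of the stable partition, so they are equivalent — no string distinguishes them.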